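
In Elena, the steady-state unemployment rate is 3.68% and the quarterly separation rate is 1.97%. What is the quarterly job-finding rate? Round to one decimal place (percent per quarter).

Job-finding rate ≈ 51.6% per quarter.

From u* = s/(s+f): f = s·(1−u)/u.
f = 1.97 × (1 − 0.0368) / 0.0368 = 1.8975 / 0.0368 ≈ 51.6% per quarter.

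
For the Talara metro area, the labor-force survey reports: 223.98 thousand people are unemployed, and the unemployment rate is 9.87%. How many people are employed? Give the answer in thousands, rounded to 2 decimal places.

About 2,045.32 thousand are employed.

Labor force = U / u = 223.98 / 0.0987 ≈ 2,269.30 thousand.
Employed = labor force − unemployed = 2,269.30 − 223.98 = 2,045.32 thousand.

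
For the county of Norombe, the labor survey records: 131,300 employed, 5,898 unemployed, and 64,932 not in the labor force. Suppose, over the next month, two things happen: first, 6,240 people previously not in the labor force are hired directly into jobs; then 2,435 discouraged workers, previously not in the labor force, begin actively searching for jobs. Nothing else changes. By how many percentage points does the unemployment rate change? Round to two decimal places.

The unemployment rate changes by +1.41 percentage points.

Initially, labor force = 131,300 + 5,898 = 137,198, so u = 5,898/137,198 = 4.30%.
After the first change, employed and labor force both rise by 6,240; unemployed unchanged → E = 137,540, U = 5,898, labor force = 143,438.
After the second change, unemployed and labor force both rise by 2,435 → E = 137,540, U = 8,333, labor force = 145,873.
New unemployment rate = 8,333 / 145,873 = 5.71%.
Change = 5.71% − 4.30% = +1.41 percentage points.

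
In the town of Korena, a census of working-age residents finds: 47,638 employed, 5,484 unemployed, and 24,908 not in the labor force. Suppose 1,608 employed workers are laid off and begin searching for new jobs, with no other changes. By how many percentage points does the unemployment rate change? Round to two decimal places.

Initially, labor force = 47,638 + 5,484 = 53,122, so u = 5,484/53,122 = 10.32%.
After the change, employed falls and unemployed rises by 1,608; labor force unchanged → E = 46,030, U = 7,092, labor force = 53,122.
New unemployment rate = 7,092 / 53,122 = 13.35%.
Change = 13.35% − 10.32% = +3.03 percentage points.

The unemployment rate changes by +3.03 percentage points.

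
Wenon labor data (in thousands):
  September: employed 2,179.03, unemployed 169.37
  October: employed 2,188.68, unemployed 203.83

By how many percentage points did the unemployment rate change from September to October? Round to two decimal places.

The unemployment rate changed by +1.31 percentage points.

September: labor force = 2,179.03 + 169.37 = 2,348.40; u = 169.37/2,348.40 = 7.21%.
October: labor force = 2,188.68 + 203.83 = 2,392.51; u = 203.83/2,392.51 = 8.52%.
Change = 8.52% − 7.21% = +1.31 pp.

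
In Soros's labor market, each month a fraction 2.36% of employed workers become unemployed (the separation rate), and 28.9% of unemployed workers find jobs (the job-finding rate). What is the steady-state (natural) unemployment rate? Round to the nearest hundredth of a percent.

Steady-state unemployment rate ≈ 7.55%.

At steady state the flows balance: s·E = f·U, so U/(E+U) = s/(s+f).
u* = 2.36 / (2.36 + 28.9) = 2.36 / 31.26 = 7.55%.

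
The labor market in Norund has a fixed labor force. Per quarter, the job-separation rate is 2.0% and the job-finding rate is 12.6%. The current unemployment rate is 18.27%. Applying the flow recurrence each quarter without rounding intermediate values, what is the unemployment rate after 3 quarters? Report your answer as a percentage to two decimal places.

Unemployment rate after three quarters ≈ 16.55%.

With a fixed labor force, u_{t+1} = u_t + s·(1−u_t) − f·u_t = u_t·(1−s−f) + s.
Here 1−s−f = 0.854 and s = 0.020.
u_1 = 0.182700 × 0.854 + 0.020 = 0.176026.
u_2 = 0.176026 × 0.854 + 0.020 = 0.170326.
u_3 = 0.170326 × 0.854 + 0.020 = 0.165458.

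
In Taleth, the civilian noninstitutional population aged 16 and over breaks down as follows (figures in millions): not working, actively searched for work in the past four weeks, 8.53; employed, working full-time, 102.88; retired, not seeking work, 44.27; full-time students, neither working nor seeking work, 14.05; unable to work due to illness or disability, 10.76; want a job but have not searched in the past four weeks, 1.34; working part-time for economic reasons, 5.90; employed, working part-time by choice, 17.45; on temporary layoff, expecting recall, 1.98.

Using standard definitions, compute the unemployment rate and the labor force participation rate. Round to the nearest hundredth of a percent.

Employed = 102.88 + 5.90 + 17.45 = 126.23 million (anyone who worked, including part-time for economic reasons, counts as employed).
Unemployed = 8.53 + 1.98 = 10.51 million (jobless and actively searching, or on temporary layoff).
Labor force = 126.23 + 10.51 = 136.74 million.
Not in labor force = 44.27 + 14.05 + 10.76 + 1.34 = 70.42 million (those not working and not actively searching are outside the labor force — including those who want a job but have given up searching).
Civilian working-age population = 136.74 + 70.42 = 207.16 million.
Unemployment rate = 10.51 / 136.74 = 7.69%.
Labor force participation rate = 136.74 / 207.16 = 66.01%.

Unemployment rate ≈ 7.69%; labor force participation rate ≈ 66.01%.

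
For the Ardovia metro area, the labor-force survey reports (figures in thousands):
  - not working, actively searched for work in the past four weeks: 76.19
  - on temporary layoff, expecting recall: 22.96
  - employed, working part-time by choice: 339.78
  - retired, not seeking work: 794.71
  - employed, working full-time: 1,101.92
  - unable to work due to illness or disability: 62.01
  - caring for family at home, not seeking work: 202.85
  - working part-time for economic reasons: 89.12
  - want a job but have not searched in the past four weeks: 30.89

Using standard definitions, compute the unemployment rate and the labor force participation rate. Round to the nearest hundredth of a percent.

Employed = 339.78 + 1,101.92 + 89.12 = 1,530.82 thousand (anyone who worked, including part-time for economic reasons, counts as employed).
Unemployed = 76.19 + 22.96 = 99.15 thousand (jobless and actively searching, or on temporary layoff).
Labor force = 1,530.82 + 99.15 = 1,629.97 thousand.
Not in labor force = 794.71 + 62.01 + 202.85 + 30.89 = 1,090.46 thousand (those not working and not actively searching are outside the labor force — including those who want a job but have given up searching).
Civilian working-age population = 1,629.97 + 1,090.46 = 2,720.43 thousand.
Unemployment rate = 99.15 / 1,629.97 = 6.08%.
Labor force participation rate = 1,629.97 / 2,720.43 = 59.92%.

Unemployment rate ≈ 6.08%; labor force participation rate ≈ 59.92%.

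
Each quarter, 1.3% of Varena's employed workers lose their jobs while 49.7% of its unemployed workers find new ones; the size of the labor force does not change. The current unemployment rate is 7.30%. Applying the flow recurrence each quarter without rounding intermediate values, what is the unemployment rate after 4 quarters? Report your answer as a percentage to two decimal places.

With a fixed labor force, u_{t+1} = u_t + s·(1−u_t) − f·u_t = u_t·(1−s−f) + s.
Here 1−s−f = 0.490 and s = 0.013.
u_1 = 0.073000 × 0.490 + 0.013 = 0.048770.
u_2 = 0.048770 × 0.490 + 0.013 = 0.036897.
u_3 = 0.036897 × 0.490 + 0.013 = 0.031080.
u_4 = 0.031080 × 0.490 + 0.013 = 0.028229.

Unemployment rate after four quarters ≈ 2.82%.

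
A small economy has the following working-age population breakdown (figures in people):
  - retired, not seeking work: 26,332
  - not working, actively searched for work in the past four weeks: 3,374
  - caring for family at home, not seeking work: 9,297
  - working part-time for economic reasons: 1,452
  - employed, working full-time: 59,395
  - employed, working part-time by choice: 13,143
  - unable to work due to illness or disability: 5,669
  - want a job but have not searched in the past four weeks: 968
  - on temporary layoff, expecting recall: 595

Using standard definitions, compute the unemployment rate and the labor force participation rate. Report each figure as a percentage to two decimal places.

Employed = 1,452 + 59,395 + 13,143 = 73,990 (anyone who worked, including part-time for economic reasons, counts as employed).
Unemployed = 3,374 + 595 = 3,969 (jobless and actively searching, or on temporary layoff).
Labor force = 73,990 + 3,969 = 77,959.
Not in labor force = 26,332 + 9,297 + 5,669 + 968 = 42,266 (those not working and not actively searching are outside the labor force — including those who want a job but have given up searching).
Civilian working-age population = 77,959 + 42,266 = 120,225.
Unemployment rate = 3,969 / 77,959 = 5.09%.
Labor force participation rate = 77,959 / 120,225 = 64.84%.

Unemployment rate ≈ 5.09%; labor force participation rate ≈ 64.84%.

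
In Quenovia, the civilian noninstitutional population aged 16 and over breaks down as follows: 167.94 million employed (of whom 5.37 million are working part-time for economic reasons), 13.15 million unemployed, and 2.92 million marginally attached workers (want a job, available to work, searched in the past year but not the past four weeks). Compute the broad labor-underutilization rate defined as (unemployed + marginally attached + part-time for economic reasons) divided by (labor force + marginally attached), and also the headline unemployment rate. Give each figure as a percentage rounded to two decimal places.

Broad underutilization rate ≈ 11.65%; headline unemployment rate ≈ 7.26%.

Labor force = 167.94 + 13.15 = 181.09 million.
Numerator = 13.15 + 2.92 + 5.37 = 21.44 million.
Denominator = 181.09 + 2.92 = 184.01 million.
Broad rate = 21.44 / 184.01 = 11.65%.
Headline unemployment rate = 13.15 / 181.09 = 7.26%.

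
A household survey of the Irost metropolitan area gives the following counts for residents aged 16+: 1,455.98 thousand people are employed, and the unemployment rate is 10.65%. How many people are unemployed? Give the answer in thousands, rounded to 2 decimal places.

About 173.54 thousand are unemployed.

Let U be the number unemployed. The labor force is E + U, and U/(E+U) = 0.1065.
So U = 0.1065 × 1,455.98 / (1 − 0.1065) = 155.0619 / 0.8935 ≈ 173.54 thousand.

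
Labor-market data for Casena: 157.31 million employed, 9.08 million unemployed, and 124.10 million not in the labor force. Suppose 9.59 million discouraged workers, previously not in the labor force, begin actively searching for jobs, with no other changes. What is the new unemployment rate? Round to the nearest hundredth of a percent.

Initially, labor force = 157.31 + 9.08 = 166.39 million, so u = 9.08/166.39 = 5.46%.
After the change, unemployed and labor force both rise by 9.59 → E = 157.31, U = 18.67, labor force = 175.98 million.
New unemployment rate = 18.67 / 175.98 = 10.61%.

New unemployment rate ≈ 10.61%.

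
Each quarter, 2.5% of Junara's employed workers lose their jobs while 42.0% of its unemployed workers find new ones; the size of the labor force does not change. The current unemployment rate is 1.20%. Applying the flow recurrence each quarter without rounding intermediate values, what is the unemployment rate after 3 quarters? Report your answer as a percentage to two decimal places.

Unemployment rate after three quarters ≈ 4.86%.

With a fixed labor force, u_{t+1} = u_t + s·(1−u_t) − f·u_t = u_t·(1−s−f) + s.
Here 1−s−f = 0.555 and s = 0.025.
u_1 = 0.012000 × 0.555 + 0.025 = 0.031660.
u_2 = 0.031660 × 0.555 + 0.025 = 0.042571.
u_3 = 0.042571 × 0.555 + 0.025 = 0.048627.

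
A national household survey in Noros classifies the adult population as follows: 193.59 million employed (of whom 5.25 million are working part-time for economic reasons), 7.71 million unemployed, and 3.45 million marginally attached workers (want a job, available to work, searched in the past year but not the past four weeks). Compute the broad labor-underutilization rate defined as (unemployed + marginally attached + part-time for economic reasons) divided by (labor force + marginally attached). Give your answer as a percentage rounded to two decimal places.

Broad underutilization rate ≈ 8.01%.

Labor force = 193.59 + 7.71 = 201.30 million.
Numerator = 7.71 + 3.45 + 5.25 = 16.41 million.
Denominator = 201.30 + 3.45 = 204.75 million.
Broad rate = 16.41 / 204.75 = 8.01%.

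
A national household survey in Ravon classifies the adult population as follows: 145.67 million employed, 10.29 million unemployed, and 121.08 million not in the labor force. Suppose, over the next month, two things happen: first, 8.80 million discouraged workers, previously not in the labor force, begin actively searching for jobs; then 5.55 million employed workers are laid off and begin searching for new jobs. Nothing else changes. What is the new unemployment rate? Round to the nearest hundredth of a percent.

Initially, labor force = 145.67 + 10.29 = 155.96 million, so u = 10.29/155.96 = 6.60%.
After the first change, unemployed and labor force both rise by 8.80 → E = 145.67, U = 19.09, labor force = 164.76 million.
After the second change, employed falls and unemployed rises by 5.55; labor force unchanged → E = 140.12, U = 24.64, labor force = 164.76 million.
New unemployment rate = 24.64 / 164.76 = 14.96%.

New unemployment rate ≈ 14.96%.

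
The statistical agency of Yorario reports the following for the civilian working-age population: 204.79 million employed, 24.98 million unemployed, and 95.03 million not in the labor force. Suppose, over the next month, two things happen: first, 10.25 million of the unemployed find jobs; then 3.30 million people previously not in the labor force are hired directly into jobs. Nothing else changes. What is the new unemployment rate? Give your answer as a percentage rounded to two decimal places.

New unemployment rate ≈ 6.32%.

Initially, labor force = 204.79 + 24.98 = 229.77 million, so u = 24.98/229.77 = 10.87%.
After the first change, unemployed falls and employed rises by 10.25; labor force unchanged → E = 215.04, U = 14.73, labor force = 229.77 million.
After the second change, employed and labor force both rise by 3.30; unemployed unchanged → E = 218.34, U = 14.73, labor force = 233.07 million.
New unemployment rate = 14.73 / 233.07 = 6.32%.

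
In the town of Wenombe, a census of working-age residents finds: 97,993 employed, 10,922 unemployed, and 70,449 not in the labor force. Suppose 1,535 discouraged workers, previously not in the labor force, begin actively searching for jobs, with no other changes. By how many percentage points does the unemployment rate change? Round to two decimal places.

Initially, labor force = 97,993 + 10,922 = 108,915, so u = 10,922/108,915 = 10.03%.
After the change, unemployed and labor force both rise by 1,535 → E = 97,993, U = 12,457, labor force = 110,450.
New unemployment rate = 12,457 / 110,450 = 11.28%.
Change = 11.28% − 10.03% = +1.25 percentage points.

The unemployment rate changes by +1.25 percentage points.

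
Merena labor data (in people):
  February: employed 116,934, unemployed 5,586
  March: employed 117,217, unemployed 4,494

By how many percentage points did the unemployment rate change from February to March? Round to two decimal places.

February: labor force = 116,934 + 5,586 = 122,520; u = 5,586/122,520 = 4.56%.
March: labor force = 117,217 + 4,494 = 121,711; u = 4,494/121,711 = 3.69%.
Change = 3.69% − 4.56% = −0.87 pp.

The unemployment rate changed by −0.87 percentage points.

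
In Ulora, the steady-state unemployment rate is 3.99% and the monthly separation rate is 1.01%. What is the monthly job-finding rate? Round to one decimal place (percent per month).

From u* = s/(s+f): f = s·(1−u)/u.
f = 1.01 × (1 − 0.0399) / 0.0399 = 0.9697 / 0.0399 ≈ 24.3% per month.

Job-finding rate ≈ 24.3% per month.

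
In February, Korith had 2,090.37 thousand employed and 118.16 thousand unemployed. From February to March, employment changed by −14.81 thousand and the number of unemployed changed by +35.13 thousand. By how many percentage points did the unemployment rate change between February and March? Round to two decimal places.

February: labor force = 2,090.37 + 118.16 = 2,208.53; u = 118.16/2,208.53 = 5.35%.
March: labor force = 2,075.56 + 153.29 = 2,228.85; u = 153.29/2,228.85 = 6.88%.
Change = 6.88% − 5.35% = +1.53 pp.

The unemployment rate changed by +1.53 percentage points.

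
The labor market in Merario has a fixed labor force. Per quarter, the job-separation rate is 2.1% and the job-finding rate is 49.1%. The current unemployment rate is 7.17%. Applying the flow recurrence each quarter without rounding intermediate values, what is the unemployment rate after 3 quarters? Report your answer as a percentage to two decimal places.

With a fixed labor force, u_{t+1} = u_t + s·(1−u_t) − f·u_t = u_t·(1−s−f) + s.
Here 1−s−f = 0.488 and s = 0.021.
u_1 = 0.071700 × 0.488 + 0.021 = 0.055990.
u_2 = 0.055990 × 0.488 + 0.021 = 0.048323.
u_3 = 0.048323 × 0.488 + 0.021 = 0.044582.

Unemployment rate after three quarters ≈ 4.46%.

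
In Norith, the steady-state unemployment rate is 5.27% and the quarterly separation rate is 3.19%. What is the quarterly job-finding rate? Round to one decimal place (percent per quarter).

Job-finding rate ≈ 57.3% per quarter.

From u* = s/(s+f): f = s·(1−u)/u.
f = 3.19 × (1 − 0.0527) / 0.0527 = 3.0219 / 0.0527 ≈ 57.3% per quarter.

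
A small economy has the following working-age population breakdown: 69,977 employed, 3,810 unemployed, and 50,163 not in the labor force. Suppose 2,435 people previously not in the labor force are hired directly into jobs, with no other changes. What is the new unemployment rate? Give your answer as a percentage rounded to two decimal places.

New unemployment rate ≈ 5.00%.

Initially, labor force = 69,977 + 3,810 = 73,787, so u = 3,810/73,787 = 5.16%.
After the change, employed and labor force both rise by 2,435; unemployed unchanged → E = 72,412, U = 3,810, labor force = 76,222.
New unemployment rate = 3,810 / 76,222 = 5.00%.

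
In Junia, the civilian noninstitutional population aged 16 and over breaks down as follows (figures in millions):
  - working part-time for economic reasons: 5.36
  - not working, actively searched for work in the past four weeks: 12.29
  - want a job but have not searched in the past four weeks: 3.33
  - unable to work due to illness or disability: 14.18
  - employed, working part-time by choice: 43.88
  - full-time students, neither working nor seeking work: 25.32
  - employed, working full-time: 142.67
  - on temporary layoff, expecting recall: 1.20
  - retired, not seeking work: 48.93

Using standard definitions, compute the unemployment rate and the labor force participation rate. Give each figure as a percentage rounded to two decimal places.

Employed = 5.36 + 43.88 + 142.67 = 191.91 million (anyone who worked, including part-time for economic reasons, counts as employed).
Unemployed = 12.29 + 1.20 = 13.49 million (jobless and actively searching, or on temporary layoff).
Labor force = 191.91 + 13.49 = 205.40 million.
Not in labor force = 3.33 + 14.18 + 25.32 + 48.93 = 91.76 million (those not working and not actively searching are outside the labor force — including those who want a job but have given up searching).
Civilian working-age population = 205.40 + 91.76 = 297.16 million.
Unemployment rate = 13.49 / 205.40 = 6.57%.
Labor force participation rate = 205.40 / 297.16 = 69.12%.

Unemployment rate ≈ 6.57%; labor force participation rate ≈ 69.12%.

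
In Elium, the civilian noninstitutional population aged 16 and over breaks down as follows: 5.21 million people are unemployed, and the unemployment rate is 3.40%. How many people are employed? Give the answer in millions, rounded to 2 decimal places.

Labor force = U / u = 5.21 / 0.0340 ≈ 153.24 million.
Employed = labor force − unemployed = 153.24 − 5.21 = 148.03 million.

About 148.03 million are employed.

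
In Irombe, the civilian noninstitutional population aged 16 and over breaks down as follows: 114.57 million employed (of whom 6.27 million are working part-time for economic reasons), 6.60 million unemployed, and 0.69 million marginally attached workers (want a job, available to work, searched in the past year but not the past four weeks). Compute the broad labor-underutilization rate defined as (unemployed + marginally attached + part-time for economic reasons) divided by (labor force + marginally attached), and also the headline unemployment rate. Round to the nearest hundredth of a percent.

Broad underutilization rate ≈ 11.13%; headline unemployment rate ≈ 5.45%.

Labor force = 114.57 + 6.60 = 121.17 million.
Numerator = 6.60 + 0.69 + 6.27 = 13.56 million.
Denominator = 121.17 + 0.69 = 121.86 million.
Broad rate = 13.56 / 121.86 = 11.13%.
Headline unemployment rate = 6.60 / 121.17 = 5.45%.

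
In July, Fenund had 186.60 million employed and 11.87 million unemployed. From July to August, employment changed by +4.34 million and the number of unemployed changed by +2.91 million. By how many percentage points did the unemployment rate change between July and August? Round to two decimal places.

July: labor force = 186.60 + 11.87 = 198.47; u = 11.87/198.47 = 5.98%.
August: labor force = 190.94 + 14.78 = 205.72; u = 14.78/205.72 = 7.18%.
Change = 7.18% − 5.98% = +1.20 pp.

The unemployment rate changed by +1.20 percentage points.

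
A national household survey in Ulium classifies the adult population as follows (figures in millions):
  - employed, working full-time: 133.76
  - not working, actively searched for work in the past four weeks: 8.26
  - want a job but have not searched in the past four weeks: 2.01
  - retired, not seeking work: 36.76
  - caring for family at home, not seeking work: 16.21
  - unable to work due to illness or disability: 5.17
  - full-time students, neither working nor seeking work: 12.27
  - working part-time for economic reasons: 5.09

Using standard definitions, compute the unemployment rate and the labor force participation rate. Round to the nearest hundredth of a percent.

Unemployment rate ≈ 5.61%; labor force participation rate ≈ 67.01%.

Employed = 133.76 + 5.09 = 138.85 million (anyone who worked, including part-time for economic reasons, counts as employed).
Unemployed = 8.26 million.
Labor force = 138.85 + 8.26 = 147.11 million.
Not in labor force = 2.01 + 36.76 + 16.21 + 5.17 + 12.27 = 72.42 million (those not working and not actively searching are outside the labor force — including those who want a job but have given up searching).
Civilian working-age population = 147.11 + 72.42 = 219.53 million.
Unemployment rate = 8.26 / 147.11 = 5.61%.
Labor force participation rate = 147.11 / 219.53 = 67.01%.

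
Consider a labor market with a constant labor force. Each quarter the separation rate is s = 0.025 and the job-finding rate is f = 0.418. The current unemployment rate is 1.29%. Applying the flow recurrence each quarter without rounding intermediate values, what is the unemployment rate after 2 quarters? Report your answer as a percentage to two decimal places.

Unemployment rate after two quarters ≈ 4.29%.

With a fixed labor force, u_{t+1} = u_t + s·(1−u_t) − f·u_t = u_t·(1−s−f) + s.
Here 1−s−f = 0.557 and s = 0.025.
u_1 = 0.012900 × 0.557 + 0.025 = 0.032185.
u_2 = 0.032185 × 0.557 + 0.025 = 0.042927.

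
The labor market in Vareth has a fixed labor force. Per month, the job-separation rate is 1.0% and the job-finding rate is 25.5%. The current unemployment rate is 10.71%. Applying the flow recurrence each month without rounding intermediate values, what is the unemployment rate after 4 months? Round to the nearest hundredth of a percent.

With a fixed labor force, u_{t+1} = u_t + s·(1−u_t) − f·u_t = u_t·(1−s−f) + s.
Here 1−s−f = 0.735 and s = 0.010.
u_1 = 0.107100 × 0.735 + 0.010 = 0.088718.
u_2 = 0.088718 × 0.735 + 0.010 = 0.075208.
u_3 = 0.075208 × 0.735 + 0.010 = 0.065278.
u_4 = 0.065278 × 0.735 + 0.010 = 0.057979.

Unemployment rate after four months ≈ 5.80%.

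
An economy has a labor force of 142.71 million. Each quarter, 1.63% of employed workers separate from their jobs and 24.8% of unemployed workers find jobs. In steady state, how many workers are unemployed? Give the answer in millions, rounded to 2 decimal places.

About 8.80 million are unemployed in steady state.

Steady-state unemployment rate u* = s/(s+f) = 1.63/(1.63+24.8) = 0.061672.
Unemployed = u* × labor force = 0.061672 × 142.71 ≈ 8.80 million.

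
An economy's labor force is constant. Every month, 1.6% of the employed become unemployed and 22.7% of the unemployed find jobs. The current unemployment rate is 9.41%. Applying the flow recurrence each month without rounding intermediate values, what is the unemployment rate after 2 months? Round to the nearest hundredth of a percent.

Unemployment rate after two months ≈ 8.20%.

With a fixed labor force, u_{t+1} = u_t + s·(1−u_t) − f·u_t = u_t·(1−s−f) + s.
Here 1−s−f = 0.757 and s = 0.016.
u_1 = 0.094100 × 0.757 + 0.016 = 0.087234.
u_2 = 0.087234 × 0.757 + 0.016 = 0.082036.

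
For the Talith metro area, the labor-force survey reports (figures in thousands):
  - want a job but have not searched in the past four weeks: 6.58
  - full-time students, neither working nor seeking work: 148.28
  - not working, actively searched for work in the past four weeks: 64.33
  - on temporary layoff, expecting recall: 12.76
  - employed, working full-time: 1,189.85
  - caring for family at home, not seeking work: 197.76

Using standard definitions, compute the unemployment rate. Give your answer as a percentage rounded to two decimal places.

Employed = 1,189.85 thousand.
Unemployed = 64.33 + 12.76 = 77.09 thousand (jobless and actively searching, or on temporary layoff).
Labor force = 1,189.85 + 77.09 = 1,266.94 thousand.
Unemployment rate = 77.09 / 1,266.94 = 6.08%.

Unemployment rate ≈ 6.08%.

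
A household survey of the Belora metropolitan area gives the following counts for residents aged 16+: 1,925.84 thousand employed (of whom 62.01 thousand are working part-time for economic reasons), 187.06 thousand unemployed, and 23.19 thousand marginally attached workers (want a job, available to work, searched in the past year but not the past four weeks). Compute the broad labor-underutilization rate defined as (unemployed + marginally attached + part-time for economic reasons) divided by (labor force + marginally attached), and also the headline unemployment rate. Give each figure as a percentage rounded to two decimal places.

Labor force = 1,925.84 + 187.06 = 2,112.90 thousand.
Numerator = 187.06 + 23.19 + 62.01 = 272.26 thousand.
Denominator = 2,112.90 + 23.19 = 2,136.09 thousand.
Broad rate = 272.26 / 2,136.09 = 12.75%.
Headline unemployment rate = 187.06 / 2,112.90 = 8.85%.

Broad underutilization rate ≈ 12.75%; headline unemployment rate ≈ 8.85%.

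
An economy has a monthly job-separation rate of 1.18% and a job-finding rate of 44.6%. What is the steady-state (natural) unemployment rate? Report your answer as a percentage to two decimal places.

Steady-state unemployment rate ≈ 2.58%.

At steady state the flows balance: s·E = f·U, so U/(E+U) = s/(s+f).
u* = 1.18 / (1.18 + 44.6) = 1.18 / 45.78 = 2.58%.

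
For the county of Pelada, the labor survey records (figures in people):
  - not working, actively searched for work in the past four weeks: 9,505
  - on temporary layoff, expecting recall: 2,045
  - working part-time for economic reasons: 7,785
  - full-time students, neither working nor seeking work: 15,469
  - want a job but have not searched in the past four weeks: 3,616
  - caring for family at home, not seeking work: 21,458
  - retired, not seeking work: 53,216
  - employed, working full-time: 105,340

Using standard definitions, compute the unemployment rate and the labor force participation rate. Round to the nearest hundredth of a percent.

Unemployment rate ≈ 9.26%; labor force participation rate ≈ 57.08%.

Employed = 7,785 + 105,340 = 113,125 (anyone who worked, including part-time for economic reasons, counts as employed).
Unemployed = 9,505 + 2,045 = 11,550 (jobless and actively searching, or on temporary layoff).
Labor force = 113,125 + 11,550 = 124,675.
Not in labor force = 15,469 + 3,616 + 21,458 + 53,216 = 93,759 (those not working and not actively searching are outside the labor force — including those who want a job but have given up searching).
Civilian working-age population = 124,675 + 93,759 = 218,434.
Unemployment rate = 11,550 / 124,675 = 9.26%.
Labor force participation rate = 124,675 / 218,434 = 57.08%.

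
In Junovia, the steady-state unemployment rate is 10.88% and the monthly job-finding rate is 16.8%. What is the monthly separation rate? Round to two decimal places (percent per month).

Separation rate ≈ 2.05% per month.

From u* = s/(s+f): s = u·f/(1−u).
s = 0.1088 × 16.8 / (1 − 0.1088) = 1.8278 / 0.8912 ≈ 2.05% per month.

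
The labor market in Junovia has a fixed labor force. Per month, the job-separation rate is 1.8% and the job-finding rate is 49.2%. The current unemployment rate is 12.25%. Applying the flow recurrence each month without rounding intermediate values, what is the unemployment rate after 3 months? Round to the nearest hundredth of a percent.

With a fixed labor force, u_{t+1} = u_t + s·(1−u_t) − f·u_t = u_t·(1−s−f) + s.
Here 1−s−f = 0.490 and s = 0.018.
u_1 = 0.122500 × 0.490 + 0.018 = 0.078025.
u_2 = 0.078025 × 0.490 + 0.018 = 0.056232.
u_3 = 0.056232 × 0.490 + 0.018 = 0.045554.

Unemployment rate after three months ≈ 4.56%.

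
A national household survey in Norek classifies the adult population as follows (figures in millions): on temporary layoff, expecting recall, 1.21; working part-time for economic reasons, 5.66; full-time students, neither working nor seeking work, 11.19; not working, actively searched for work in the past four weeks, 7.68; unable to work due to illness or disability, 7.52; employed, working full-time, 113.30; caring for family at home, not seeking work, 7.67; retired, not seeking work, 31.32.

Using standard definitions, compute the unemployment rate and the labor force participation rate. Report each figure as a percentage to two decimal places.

Employed = 5.66 + 113.30 = 118.96 million (anyone who worked, including part-time for economic reasons, counts as employed).
Unemployed = 1.21 + 7.68 = 8.89 million (jobless and actively searching, or on temporary layoff).
Labor force = 118.96 + 8.89 = 127.85 million.
Not in labor force = 11.19 + 7.52 + 7.67 + 31.32 = 57.70 million (those not working and not actively searching are outside the labor force).
Civilian working-age population = 127.85 + 57.70 = 185.55 million.
Unemployment rate = 8.89 / 127.85 = 6.95%.
Labor force participation rate = 127.85 / 185.55 = 68.90%.

Unemployment rate ≈ 6.95%; labor force participation rate ≈ 68.90%.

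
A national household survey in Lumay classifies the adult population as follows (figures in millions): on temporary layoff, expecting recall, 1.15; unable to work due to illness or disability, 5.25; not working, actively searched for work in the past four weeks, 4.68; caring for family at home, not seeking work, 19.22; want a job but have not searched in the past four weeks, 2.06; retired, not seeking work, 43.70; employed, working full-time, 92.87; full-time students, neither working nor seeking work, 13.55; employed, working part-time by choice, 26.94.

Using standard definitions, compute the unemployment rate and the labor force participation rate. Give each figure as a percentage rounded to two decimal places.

Unemployment rate ≈ 4.64%; labor force participation rate ≈ 59.99%.

Employed = 92.87 + 26.94 = 119.81 million.
Unemployed = 1.15 + 4.68 = 5.83 million (jobless and actively searching, or on temporary layoff).
Labor force = 119.81 + 5.83 = 125.64 million.
Not in labor force = 5.25 + 19.22 + 2.06 + 43.70 + 13.55 = 83.78 million (those not working and not actively searching are outside the labor force — including those who want a job but have given up searching).
Civilian working-age population = 125.64 + 83.78 = 209.42 million.
Unemployment rate = 5.83 / 125.64 = 4.64%.
Labor force participation rate = 125.64 / 209.42 = 59.99%.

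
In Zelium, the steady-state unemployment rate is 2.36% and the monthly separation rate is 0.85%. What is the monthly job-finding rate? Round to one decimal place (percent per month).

Job-finding rate ≈ 35.2% per month.

From u* = s/(s+f): f = s·(1−u)/u.
f = 0.85 × (1 − 0.0236) / 0.0236 = 0.8299 / 0.0236 ≈ 35.2% per month.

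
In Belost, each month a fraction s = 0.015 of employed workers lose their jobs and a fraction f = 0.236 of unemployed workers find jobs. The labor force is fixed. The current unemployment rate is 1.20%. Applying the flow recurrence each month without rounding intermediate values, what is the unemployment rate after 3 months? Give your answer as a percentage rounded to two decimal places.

With a fixed labor force, u_{t+1} = u_t + s·(1−u_t) − f·u_t = u_t·(1−s−f) + s.
Here 1−s−f = 0.749 and s = 0.015.
u_1 = 0.012000 × 0.749 + 0.015 = 0.023988.
u_2 = 0.023988 × 0.749 + 0.015 = 0.032967.
u_3 = 0.032967 × 0.749 + 0.015 = 0.039692.

Unemployment rate after three months ≈ 3.97%.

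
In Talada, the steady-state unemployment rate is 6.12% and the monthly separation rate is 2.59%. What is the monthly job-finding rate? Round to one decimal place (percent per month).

Job-finding rate ≈ 39.7% per month.

From u* = s/(s+f): f = s·(1−u)/u.
f = 2.59 × (1 − 0.0612) / 0.0612 = 2.4315 / 0.0612 ≈ 39.7% per month.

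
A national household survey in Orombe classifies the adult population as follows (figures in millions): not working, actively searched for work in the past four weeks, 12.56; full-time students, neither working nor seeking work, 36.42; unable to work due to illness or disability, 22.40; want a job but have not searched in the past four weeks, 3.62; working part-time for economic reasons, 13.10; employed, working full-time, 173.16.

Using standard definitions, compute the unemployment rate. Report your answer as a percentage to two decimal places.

Unemployment rate ≈ 6.32%.

Employed = 13.10 + 173.16 = 186.26 million (anyone who worked, including part-time for economic reasons, counts as employed).
Unemployed = 12.56 million.
Labor force = 186.26 + 12.56 = 198.82 million.
Unemployment rate = 12.56 / 198.82 = 6.32%.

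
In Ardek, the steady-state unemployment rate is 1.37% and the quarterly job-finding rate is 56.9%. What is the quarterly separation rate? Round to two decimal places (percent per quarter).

From u* = s/(s+f): s = u·f/(1−u).
s = 0.0137 × 56.9 / (1 − 0.0137) = 0.7795 / 0.9863 ≈ 0.79% per quarter.

Separation rate ≈ 0.79% per quarter.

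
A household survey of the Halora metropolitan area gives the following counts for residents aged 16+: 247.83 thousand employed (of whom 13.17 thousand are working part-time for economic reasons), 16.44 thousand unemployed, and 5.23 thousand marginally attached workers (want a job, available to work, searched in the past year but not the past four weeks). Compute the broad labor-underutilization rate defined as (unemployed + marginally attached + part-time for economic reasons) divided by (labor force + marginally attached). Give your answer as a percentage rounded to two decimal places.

Broad underutilization rate ≈ 12.93%.

Labor force = 247.83 + 16.44 = 264.27 thousand.
Numerator = 16.44 + 5.23 + 13.17 = 34.84 thousand.
Denominator = 264.27 + 5.23 = 269.50 thousand.
Broad rate = 34.84 / 269.50 = 12.93%.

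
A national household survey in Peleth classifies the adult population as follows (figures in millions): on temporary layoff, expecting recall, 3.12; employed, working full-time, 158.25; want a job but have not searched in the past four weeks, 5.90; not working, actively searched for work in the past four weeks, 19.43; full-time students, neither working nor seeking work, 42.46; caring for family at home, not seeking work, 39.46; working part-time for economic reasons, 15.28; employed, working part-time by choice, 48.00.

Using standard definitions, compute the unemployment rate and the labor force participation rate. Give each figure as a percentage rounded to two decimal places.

Employed = 158.25 + 15.28 + 48.00 = 221.53 million (anyone who worked, including part-time for economic reasons, counts as employed).
Unemployed = 3.12 + 19.43 = 22.55 million (jobless and actively searching, or on temporary layoff).
Labor force = 221.53 + 22.55 = 244.08 million.
Not in labor force = 5.90 + 42.46 + 39.46 = 87.82 million (those not working and not actively searching are outside the labor force — including those who want a job but have given up searching).
Civilian working-age population = 244.08 + 87.82 = 331.90 million.
Unemployment rate = 22.55 / 244.08 = 9.24%.
Labor force participation rate = 244.08 / 331.90 = 73.54%.

Unemployment rate ≈ 9.24%; labor force participation rate ≈ 73.54%.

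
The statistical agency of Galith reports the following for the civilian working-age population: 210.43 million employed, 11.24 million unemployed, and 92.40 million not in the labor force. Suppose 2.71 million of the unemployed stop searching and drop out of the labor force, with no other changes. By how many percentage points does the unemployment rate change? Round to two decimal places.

The unemployment rate changes by −1.17 percentage points.

Initially, labor force = 210.43 + 11.24 = 221.67 million, so u = 11.24/221.67 = 5.07%.
After the change, unemployed and labor force both fall by 2.71 → E = 210.43, U = 8.53, labor force = 218.96 million.
New unemployment rate = 8.53 / 218.96 = 3.90%.
Change = 3.90% − 5.07% = −1.17 percentage points.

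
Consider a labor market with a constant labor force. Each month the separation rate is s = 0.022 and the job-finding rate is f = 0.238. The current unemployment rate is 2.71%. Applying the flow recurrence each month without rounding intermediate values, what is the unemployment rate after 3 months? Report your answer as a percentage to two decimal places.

With a fixed labor force, u_{t+1} = u_t + s·(1−u_t) − f·u_t = u_t·(1−s−f) + s.
Here 1−s−f = 0.740 and s = 0.022.
u_1 = 0.027100 × 0.740 + 0.022 = 0.042054.
u_2 = 0.042054 × 0.740 + 0.022 = 0.053120.
u_3 = 0.053120 × 0.740 + 0.022 = 0.061309.

Unemployment rate after three months ≈ 6.13%.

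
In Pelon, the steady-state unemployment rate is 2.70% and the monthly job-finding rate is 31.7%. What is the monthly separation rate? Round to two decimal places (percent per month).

Separation rate ≈ 0.88% per month.

From u* = s/(s+f): s = u·f/(1−u).
s = 0.0270 × 31.7 / (1 − 0.0270) = 0.8559 / 0.9730 ≈ 0.88% per month.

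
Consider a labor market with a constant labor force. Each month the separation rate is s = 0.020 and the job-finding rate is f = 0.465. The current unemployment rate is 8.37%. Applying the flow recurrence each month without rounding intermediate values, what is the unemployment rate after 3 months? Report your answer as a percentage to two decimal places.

Unemployment rate after three months ≈ 4.70%.

With a fixed labor force, u_{t+1} = u_t + s·(1−u_t) − f·u_t = u_t·(1−s−f) + s.
Here 1−s−f = 0.515 and s = 0.020.
u_1 = 0.083700 × 0.515 + 0.020 = 0.063105.
u_2 = 0.063105 × 0.515 + 0.020 = 0.052499.
u_3 = 0.052499 × 0.515 + 0.020 = 0.047037.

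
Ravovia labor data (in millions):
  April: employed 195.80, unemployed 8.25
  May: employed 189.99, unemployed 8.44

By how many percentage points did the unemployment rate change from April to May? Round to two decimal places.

The unemployment rate changed by +0.21 percentage points.

April: labor force = 195.80 + 8.25 = 204.05; u = 8.25/204.05 = 4.04%.
May: labor force = 189.99 + 8.44 = 198.43; u = 8.44/198.43 = 4.25%.
Change = 4.25% − 4.04% = +0.21 pp.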